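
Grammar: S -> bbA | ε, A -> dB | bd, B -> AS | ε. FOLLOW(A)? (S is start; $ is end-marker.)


$ ∈ FOLLOW(S). For each A -> αBβ: add FIRST(β)\{ε} to FOLLOW(B); if β nullable, add FOLLOW(A).
FOLLOW(A) = {$, b}


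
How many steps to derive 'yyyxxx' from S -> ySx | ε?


Derivation: S => ySx => yySxx => yyySxxx => yyyxxx
Steps: 4


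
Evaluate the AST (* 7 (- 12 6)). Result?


Evaluate inner: (- 12 6) = 6
Evaluate root: (* 7 6) = 42
Result: 42


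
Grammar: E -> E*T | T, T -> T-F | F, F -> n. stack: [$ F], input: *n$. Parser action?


'F' (not preceded by T-) is the handle for T -> F
Action: reduce (T -> F)


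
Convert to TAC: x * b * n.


Break into single-operator statements:
t1 = x * b
t2 = t1 * n


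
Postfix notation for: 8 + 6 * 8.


* has higher precedence, evaluate 6*8 first
Postfix: 8 6 8 * +


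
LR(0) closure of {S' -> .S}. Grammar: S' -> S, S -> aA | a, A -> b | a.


Start: S' -> .S
For each item with dot before a nonterminal B, add B -> .γ for every B-production
Closure: [S' -> .S, S -> .aA, S -> .a]


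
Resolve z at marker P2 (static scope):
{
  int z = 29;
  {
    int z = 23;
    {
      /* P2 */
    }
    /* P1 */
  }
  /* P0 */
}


P2's block does not declare z; resolves to the enclosing declaration at depth 1
z = 23


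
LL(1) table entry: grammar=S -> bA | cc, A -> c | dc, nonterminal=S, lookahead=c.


For [S, c]: 'c' ∈ FIRST(cc)
Entry: S -> cc


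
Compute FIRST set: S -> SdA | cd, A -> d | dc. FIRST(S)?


Per alternative of S: FIRST(SdA) = {c}; FIRST(cd) = {c}
FIRST(S) = {c}


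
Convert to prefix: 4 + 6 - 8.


left-to-right (same/higher precedence on left): tree is (- (+ 4 6) 8)
Prefix: - + 4 6 8


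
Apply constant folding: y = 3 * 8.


3 * 8 = 24 at compile time
Optimized: y = 24


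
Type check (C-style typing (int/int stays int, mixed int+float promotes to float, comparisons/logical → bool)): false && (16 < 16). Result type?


Operand types: bool && bool
Rule: logical operators take bool operands and yield bool
Result type: bool


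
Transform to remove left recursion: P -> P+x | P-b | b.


Left-recursive alternatives: P+x, P-b; non-recursive: b
Introduce P': P -> bP', P' -> +xP' | -bP' | ε


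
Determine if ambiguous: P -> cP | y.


right-linear, alternatives start with distinct terminals 'c' vs 'y': unique leftmost derivation
Unambiguous


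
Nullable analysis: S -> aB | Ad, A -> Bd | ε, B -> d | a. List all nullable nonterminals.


A nonterminal is nullable iff some alternative derives ε (directly, or every symbol in it is nullable)
Nullable: {A}


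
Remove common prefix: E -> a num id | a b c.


Common prefix: 'a'
Factored: E -> a E', E' -> num id | b c


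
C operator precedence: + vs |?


'+' is additive (level 9); '|' is bitwise OR (level 3)
Higher level binds tighter
'+' has higher precedence than '|'


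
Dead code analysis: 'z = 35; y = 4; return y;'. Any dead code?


z is assigned but never read
Dead: 'z = 35'


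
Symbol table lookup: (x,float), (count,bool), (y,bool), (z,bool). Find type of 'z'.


Lookup 'z' → type bool


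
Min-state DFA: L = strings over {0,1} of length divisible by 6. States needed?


Track length mod 6: states 0..5, accept at 0
Minimal DFA: 6 states


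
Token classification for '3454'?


Pattern: digits only
Type: INTEGER_LITERAL


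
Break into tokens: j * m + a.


Scan left to right, longest-match per lexeme
Tokens: ID(j), OP(*), ID(m), OP(+), ID(a)


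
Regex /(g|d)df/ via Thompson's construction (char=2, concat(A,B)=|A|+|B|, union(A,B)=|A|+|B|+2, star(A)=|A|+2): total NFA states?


Syntax tree has 4 char leaf(s), 1 union(s), 0 star(s)
chars contribute 4×2 = 8; each union adds +2; each star adds +2
Total: 8 + 2 + 0 = 10 states


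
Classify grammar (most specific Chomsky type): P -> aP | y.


Right-linear: every RHS is a terminal or a terminal followed by one nonterminal
Classification: Type 3 (Regular)


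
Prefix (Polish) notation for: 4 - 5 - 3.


left-to-right (same/higher precedence on left): tree is (- (- 4 5) 3)
Prefix: - - 4 5 3


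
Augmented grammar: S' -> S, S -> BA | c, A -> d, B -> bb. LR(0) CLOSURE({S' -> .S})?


Start: S' -> .S
For each item with dot before a nonterminal B, add B -> .γ for every B-production
Closure: [S' -> .S, S -> .BA, S -> .c, B -> .bb]


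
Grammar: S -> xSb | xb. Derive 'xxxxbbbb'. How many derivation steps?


Derivation: S => xSb => xxSbb => xxxSbbb => xxxxbbbb
Steps: 4


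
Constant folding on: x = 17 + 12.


17 + 12 = 29 at compile time
Optimized: x = 29


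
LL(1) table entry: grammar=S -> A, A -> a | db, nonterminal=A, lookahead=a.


For [A, a]: 'a' ∈ FIRST(a)
Entry: A -> a


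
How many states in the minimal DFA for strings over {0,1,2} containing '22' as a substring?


KMP-style automaton: 2 progress states + 1 absorbing accept = 3
Minimal DFA: 3 states


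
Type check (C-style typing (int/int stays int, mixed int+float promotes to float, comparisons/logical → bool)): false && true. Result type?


Operand types: bool && bool
Rule: logical operators take bool operands and yield bool
Result type: bool


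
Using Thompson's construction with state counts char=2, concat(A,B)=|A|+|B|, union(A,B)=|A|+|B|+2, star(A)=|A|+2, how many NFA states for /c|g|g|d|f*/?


Syntax tree has 5 char leaf(s), 4 union(s), 1 star(s)
chars contribute 5×2 = 10; each union adds +2; each star adds +2
Total: 10 + 8 + 2 = 20 states


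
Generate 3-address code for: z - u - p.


Break into single-operator statements:
t1 = z - u
t2 = t1 - p


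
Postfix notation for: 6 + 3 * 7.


* has higher precedence, evaluate 3*7 first
Postfix: 6 3 7 * +


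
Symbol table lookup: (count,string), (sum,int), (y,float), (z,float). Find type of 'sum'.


Lookup 'sum' → type int


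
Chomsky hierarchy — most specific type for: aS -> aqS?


LHS has context (more than one symbol) and |LHS| ≤ |RHS|
Classification: Type 1 (Context-Sensitive)


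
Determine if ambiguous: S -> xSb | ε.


balanced x^n…b^n: each string has a unique parse
Unambiguous


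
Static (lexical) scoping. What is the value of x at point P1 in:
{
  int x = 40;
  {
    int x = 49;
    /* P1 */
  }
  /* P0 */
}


x declared in the same block as P1
x = 49


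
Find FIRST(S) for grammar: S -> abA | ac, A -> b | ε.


Per alternative of S: FIRST(abA) = {a}; FIRST(ac) = {a}
FIRST(S) = {a}


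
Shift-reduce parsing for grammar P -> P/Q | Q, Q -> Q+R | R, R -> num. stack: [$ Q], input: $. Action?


lookahead ∉ {+} so Q won't extend; reduce P -> Q
Action: reduce (P -> Q)


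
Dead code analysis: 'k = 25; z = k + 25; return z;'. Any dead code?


k is read by z's definition; z is returned
No dead code


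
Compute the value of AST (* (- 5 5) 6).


Evaluate inner: (- 5 5) = 0
Evaluate root: (* 0 6) = 0
Result: 0


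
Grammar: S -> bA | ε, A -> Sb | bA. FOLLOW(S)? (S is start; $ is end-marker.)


$ ∈ FOLLOW(S). For each A -> αBβ: add FIRST(β)\{ε} to FOLLOW(B); if β nullable, add FOLLOW(A).
FOLLOW(S) = {$, b}


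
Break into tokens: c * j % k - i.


Scan left to right, longest-match per lexeme
Tokens: ID(c), OP(*), ID(j), OP(%), ID(k), OP(-), ID(i)


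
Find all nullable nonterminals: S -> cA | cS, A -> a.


A nonterminal is nullable iff some alternative derives ε (directly, or every symbol in it is nullable)
Nullable: {}


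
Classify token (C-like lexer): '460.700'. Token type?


Pattern: digits with a decimal point
Type: FLOAT_LITERAL


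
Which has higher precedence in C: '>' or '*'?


'*' is multiplicative (level 10); '>' is relational (level 7)
Higher level binds tighter
'*' has higher precedence than '>'


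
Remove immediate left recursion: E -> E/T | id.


Left-recursive alternatives: E/T; non-recursive: id
Introduce E': E -> idE', E' -> /TE' | ε


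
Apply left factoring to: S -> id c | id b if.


Common prefix: 'id'
Factored: S -> id S', S' -> c | b if


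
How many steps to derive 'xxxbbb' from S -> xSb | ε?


Derivation: S => xSb => xxSbb => xxxSbbb => xxxbbb
Steps: 4


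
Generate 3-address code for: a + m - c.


Break into single-operator statements:
t1 = a + m
t2 = t1 - c


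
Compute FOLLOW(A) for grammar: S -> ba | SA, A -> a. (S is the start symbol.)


$ ∈ FOLLOW(S). For each A -> αBβ: add FIRST(β)\{ε} to FOLLOW(B); if β nullable, add FOLLOW(A).
FOLLOW(A) = {$, a}


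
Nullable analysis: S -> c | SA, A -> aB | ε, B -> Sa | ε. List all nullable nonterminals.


A nonterminal is nullable iff some alternative derives ε (directly, or every symbol in it is nullable)
Nullable: {A, B}


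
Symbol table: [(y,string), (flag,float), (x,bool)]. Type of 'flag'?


Lookup 'flag' → type float


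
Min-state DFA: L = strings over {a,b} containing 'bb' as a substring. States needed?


KMP-style automaton: 2 progress states + 1 absorbing accept = 3
Minimal DFA: 3 states


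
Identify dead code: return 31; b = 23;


statement follows a return and is unreachable
Dead: 'b = 23'


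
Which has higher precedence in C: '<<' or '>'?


'<<' is shift (level 8); '>' is relational (level 7)
Higher level binds tighter
'<<' has higher precedence than '>'


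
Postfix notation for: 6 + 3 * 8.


* has higher precedence, evaluate 3*8 first
Postfix: 6 3 8 * +


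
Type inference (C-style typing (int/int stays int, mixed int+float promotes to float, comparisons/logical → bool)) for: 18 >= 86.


Operand types: int >= int
Rule: comparison yields bool
Result type: bool


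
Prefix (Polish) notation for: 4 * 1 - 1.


left-to-right (same/higher precedence on left): tree is (- (* 4 1) 1)
Prefix: - * 4 1 1


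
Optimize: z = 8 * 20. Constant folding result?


8 * 20 = 160 at compile time
Optimized: z = 160


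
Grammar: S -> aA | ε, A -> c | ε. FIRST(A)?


Per alternative of A: FIRST(c) = {c}; FIRST(ε) = {ε}
FIRST(A) = {c, ε}


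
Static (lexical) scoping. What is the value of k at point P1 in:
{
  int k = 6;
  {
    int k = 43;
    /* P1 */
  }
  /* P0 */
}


k declared in the same block as P1
k = 43


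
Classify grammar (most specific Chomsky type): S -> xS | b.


Right-linear: every RHS is a terminal or a terminal followed by one nonterminal
Classification: Type 3 (Regular)


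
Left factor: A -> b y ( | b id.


Common prefix: 'b'
Factored: A -> b A', A' -> y ( | id


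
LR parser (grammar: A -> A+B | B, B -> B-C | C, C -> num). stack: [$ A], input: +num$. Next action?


shift '+' to continue A -> A+B
Action: shift


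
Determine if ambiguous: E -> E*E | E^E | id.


'id*id^id' has two parse trees (no precedence encoded between * and ^)
Ambiguous


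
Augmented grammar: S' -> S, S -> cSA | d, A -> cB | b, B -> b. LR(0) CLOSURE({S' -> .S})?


Start: S' -> .S
For each item with dot before a nonterminal B, add B -> .γ for every B-production
Closure: [S' -> .S, S -> .cSA, S -> .d]


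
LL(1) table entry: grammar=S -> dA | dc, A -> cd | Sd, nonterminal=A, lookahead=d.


For [A, d]: 'd' ∈ FIRST(Sd)
Entry: A -> Sd


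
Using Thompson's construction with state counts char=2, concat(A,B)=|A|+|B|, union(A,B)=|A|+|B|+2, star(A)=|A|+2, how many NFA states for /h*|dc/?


Syntax tree has 3 char leaf(s), 1 union(s), 1 star(s)
chars contribute 3×2 = 6; each union adds +2; each star adds +2
Total: 6 + 2 + 2 = 10 states


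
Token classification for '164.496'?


Pattern: digits with a decimal point
Type: FLOAT_LITERAL


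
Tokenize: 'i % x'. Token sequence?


Scan left to right, longest-match per lexeme
Tokens: ID(i), OP(%), ID(x)


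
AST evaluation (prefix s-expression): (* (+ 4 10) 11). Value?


Evaluate inner: (+ 4 10) = 14
Evaluate root: (* 14 11) = 154
Result: 154


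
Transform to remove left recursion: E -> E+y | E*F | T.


Left-recursive alternatives: E+y, E*F; non-recursive: T
Introduce E': E -> TE', E' -> +yE' | *FE' | ε


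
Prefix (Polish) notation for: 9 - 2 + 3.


left-to-right (same/higher precedence on left): tree is (+ (- 9 2) 3)
Prefix: + - 9 2 3


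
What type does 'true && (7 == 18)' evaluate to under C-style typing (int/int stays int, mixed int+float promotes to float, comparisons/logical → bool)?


Operand types: bool && bool
Rule: logical operators take bool operands and yield bool
Result type: bool


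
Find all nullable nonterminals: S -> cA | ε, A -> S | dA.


A nonterminal is nullable iff some alternative derives ε (directly, or every symbol in it is nullable)
Nullable: {A, S}


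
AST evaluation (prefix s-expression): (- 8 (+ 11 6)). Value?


Evaluate inner: (+ 11 6) = 17
Evaluate root: (- 8 17) = -9
Result: -9


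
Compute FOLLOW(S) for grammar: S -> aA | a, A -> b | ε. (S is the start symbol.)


$ ∈ FOLLOW(S). For each A -> αBβ: add FIRST(β)\{ε} to FOLLOW(B); if β nullable, add FOLLOW(A).
FOLLOW(S) = {$}


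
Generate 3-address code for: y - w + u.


Break into single-operator statements:
t1 = y - w
t2 = t1 + u


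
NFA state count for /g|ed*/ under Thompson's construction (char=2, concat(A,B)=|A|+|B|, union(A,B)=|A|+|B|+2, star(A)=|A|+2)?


Syntax tree has 3 char leaf(s), 1 union(s), 1 star(s)
chars contribute 3×2 = 6; each union adds +2; each star adds +2
Total: 6 + 2 + 2 = 10 states


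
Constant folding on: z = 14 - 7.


14 - 7 = 7 at compile time
Optimized: z = 7


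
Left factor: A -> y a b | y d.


Common prefix: 'y'
Factored: A -> y A', A' -> a b | d


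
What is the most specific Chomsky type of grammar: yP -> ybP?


LHS has context (more than one symbol) and |LHS| ≤ |RHS|
Classification: Type 1 (Context-Sensitive)


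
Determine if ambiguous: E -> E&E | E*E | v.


'v&v*v' has two parse trees (no precedence encoded between & and *)
Ambiguous


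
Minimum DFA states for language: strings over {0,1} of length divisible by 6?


Track length mod 6: states 0..5, accept at 0
Minimal DFA: 6 states


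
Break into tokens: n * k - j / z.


Scan left to right, longest-match per lexeme
Tokens: ID(n), OP(*), ID(k), OP(-), ID(j), OP(/), ID(z)


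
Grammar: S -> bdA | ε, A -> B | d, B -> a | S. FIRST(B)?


Per alternative of B: FIRST(a) = {a}; FIRST(S) = {b, ε}
FIRST(B) = {a, b, ε}


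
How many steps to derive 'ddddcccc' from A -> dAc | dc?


Derivation: A => dAc => ddAcc => dddAccc => ddddcccc
Steps: 4


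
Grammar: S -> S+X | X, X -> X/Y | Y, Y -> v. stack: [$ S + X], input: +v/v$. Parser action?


handle 'S+X' on top; lookahead ∈ FOLLOW(S) = {+, $}
Action: reduce (S -> S+X)


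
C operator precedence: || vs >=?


'>=' is relational (level 7); '||' is logical OR (level 1)
Higher level binds tighter
'>=' has higher precedence than '||'


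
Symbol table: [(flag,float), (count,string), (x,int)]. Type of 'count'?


Lookup 'count' → type string


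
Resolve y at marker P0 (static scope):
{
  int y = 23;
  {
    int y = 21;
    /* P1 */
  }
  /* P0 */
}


y declared in the same block as P0
y = 23


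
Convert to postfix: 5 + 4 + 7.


Left to right (same or higher precedence on left)
Postfix: 5 4 + 7 +


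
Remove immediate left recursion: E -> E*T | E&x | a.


Left-recursive alternatives: E*T, E&x; non-recursive: a
Introduce E': E -> aE', E' -> *TE' | &xE' | ε


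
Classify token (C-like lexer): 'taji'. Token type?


Pattern: letter/underscore followed by alphanumerics, not a keyword
Type: IDENTIFIER


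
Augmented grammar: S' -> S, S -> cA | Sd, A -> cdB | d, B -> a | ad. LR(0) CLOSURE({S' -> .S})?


Start: S' -> .S
For each item with dot before a nonterminal B, add B -> .γ for every B-production
Closure: [S' -> .S, S -> .cA, S -> .Sd]


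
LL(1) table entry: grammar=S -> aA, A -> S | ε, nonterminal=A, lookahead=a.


For [A, a]: 'a' ∈ FIRST(S)
Entry: A -> S


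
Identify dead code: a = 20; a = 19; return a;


first assignment to a is overwritten before any read
Dead: 'a = 20'


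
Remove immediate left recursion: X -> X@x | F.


Left-recursive alternatives: X@x; non-recursive: F
Introduce X': X -> FX', X' -> @xX' | ε


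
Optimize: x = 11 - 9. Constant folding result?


11 - 9 = 2 at compile time
Optimized: x = 2


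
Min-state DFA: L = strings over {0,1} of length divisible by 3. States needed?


Track length mod 3: states 0..2, accept at 0
Minimal DFA: 3 states


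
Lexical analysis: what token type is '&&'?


Pattern: operator symbol
Type: OPERATOR


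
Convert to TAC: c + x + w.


Break into single-operator statements:
t1 = c + x
t2 = t1 + w


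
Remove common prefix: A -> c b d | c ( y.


Common prefix: 'c'
Factored: A -> c A', A' -> b d | ( y


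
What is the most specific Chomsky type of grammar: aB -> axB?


LHS has context (more than one symbol) and |LHS| ≤ |RHS|
Classification: Type 1 (Context-Sensitive)


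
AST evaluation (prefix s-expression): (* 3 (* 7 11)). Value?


Evaluate inner: (* 7 11) = 77
Evaluate root: (* 3 77) = 231
Result: 231


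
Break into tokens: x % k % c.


Scan left to right, longest-match per lexeme
Tokens: ID(x), OP(%), ID(k), OP(%), ID(c)


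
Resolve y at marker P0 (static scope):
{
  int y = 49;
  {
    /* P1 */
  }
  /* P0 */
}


y declared in the same block as P0
y = 49


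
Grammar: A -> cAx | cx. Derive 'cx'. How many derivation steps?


Derivation: A => cx
Steps: 1


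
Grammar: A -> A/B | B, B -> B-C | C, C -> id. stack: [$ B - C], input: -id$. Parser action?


handle 'B-C' on top
Action: reduce (B -> B-C)


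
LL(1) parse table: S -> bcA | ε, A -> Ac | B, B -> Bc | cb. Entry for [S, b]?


For [S, b]: 'b' ∈ FIRST(bcA)
Entry: S -> bcA


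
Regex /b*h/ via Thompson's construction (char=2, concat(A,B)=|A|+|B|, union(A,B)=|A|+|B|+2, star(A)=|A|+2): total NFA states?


Syntax tree has 2 char leaf(s), 0 union(s), 1 star(s)
chars contribute 2×2 = 4; each union adds +2; each star adds +2
Total: 4 + 0 + 2 = 6 states


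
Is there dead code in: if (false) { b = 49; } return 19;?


condition is constant false, so the whole block is unreachable
Dead: 'if (false) { b = 49; }'


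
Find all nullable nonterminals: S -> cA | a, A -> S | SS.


A nonterminal is nullable iff some alternative derives ε (directly, or every symbol in it is nullable)
Nullable: {}


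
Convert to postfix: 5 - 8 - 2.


Left to right (same or higher precedence on left)
Postfix: 5 8 - 2 -


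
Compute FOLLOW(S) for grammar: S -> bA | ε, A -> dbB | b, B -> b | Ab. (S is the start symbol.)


$ ∈ FOLLOW(S). For each A -> αBβ: add FIRST(β)\{ε} to FOLLOW(B); if β nullable, add FOLLOW(A).
FOLLOW(S) = {$}


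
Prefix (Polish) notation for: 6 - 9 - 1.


left-to-right (same/higher precedence on left): tree is (- (- 6 9) 1)
Prefix: - - 6 9 1


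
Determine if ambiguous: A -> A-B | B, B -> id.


precedence layered via separate nonterminal B: deterministic
Unambiguous


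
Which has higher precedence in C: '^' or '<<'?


'<<' is shift (level 8); '^' is bitwise XOR (level 4)
Higher level binds tighter
'<<' has higher precedence than '^'


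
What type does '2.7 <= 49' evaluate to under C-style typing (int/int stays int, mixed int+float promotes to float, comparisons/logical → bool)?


Operand types: float <= int
Rule: comparison yields bool
Result type: bool


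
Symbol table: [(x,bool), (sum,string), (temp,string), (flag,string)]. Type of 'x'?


Lookup 'x' → type bool


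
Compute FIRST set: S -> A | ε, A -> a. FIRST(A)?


Per alternative of A: FIRST(a) = {a}
FIRST(A) = {a}


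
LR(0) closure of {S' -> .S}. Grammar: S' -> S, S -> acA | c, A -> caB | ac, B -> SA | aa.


Start: S' -> .S
For each item with dot before a nonterminal B, add B -> .γ for every B-production
Closure: [S' -> .S, S -> .acA, S -> .c]


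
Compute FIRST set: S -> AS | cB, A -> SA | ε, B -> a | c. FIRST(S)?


Per alternative of S: FIRST(AS) = {c}; FIRST(cB) = {c}
FIRST(S) = {c}


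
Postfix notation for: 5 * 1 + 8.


Left to right (same or higher precedence on left)
Postfix: 5 1 * 8 +


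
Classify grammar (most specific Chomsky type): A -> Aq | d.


Left-linear: every RHS is a terminal or one nonterminal followed by a terminal
Classification: Type 3 (Regular)


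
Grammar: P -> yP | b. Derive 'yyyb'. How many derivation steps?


Derivation: P => yP => yyP => yyyP => yyyb
Steps: 4


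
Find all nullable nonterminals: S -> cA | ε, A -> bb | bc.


A nonterminal is nullable iff some alternative derives ε (directly, or every symbol in it is nullable)
Nullable: {S}


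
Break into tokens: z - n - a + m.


Scan left to right, longest-match per lexeme
Tokens: ID(z), OP(-), ID(n), OP(-), ID(a), OP(+), ID(m)


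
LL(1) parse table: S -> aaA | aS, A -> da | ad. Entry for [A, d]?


For [A, d]: 'd' ∈ FIRST(da)
Entry: A -> da


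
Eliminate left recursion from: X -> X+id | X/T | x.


Left-recursive alternatives: X+id, X/T; non-recursive: x
Introduce X': X -> xX', X' -> +idX' | /TX' | ε


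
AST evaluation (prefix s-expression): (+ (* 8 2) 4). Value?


Evaluate inner: (* 8 2) = 16
Evaluate root: (+ 16 4) = 20
Result: 20


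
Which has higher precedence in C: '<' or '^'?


'<' is relational (level 7); '^' is bitwise XOR (level 4)
Higher level binds tighter
'<' has higher precedence than '^'


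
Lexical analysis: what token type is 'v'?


Pattern: letter/underscore followed by alphanumerics, not a keyword
Type: IDENTIFIER


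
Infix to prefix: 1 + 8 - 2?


left-to-right (same/higher precedence on left): tree is (- (+ 1 8) 2)
Prefix: - + 1 8 2


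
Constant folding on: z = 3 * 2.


3 * 2 = 6 at compile time
Optimized: z = 6


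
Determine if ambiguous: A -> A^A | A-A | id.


'id^id-id' has two parse trees (no precedence encoded between ^ and -)
Ambiguous


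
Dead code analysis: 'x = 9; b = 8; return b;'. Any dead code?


x is assigned but never read
Dead: 'x = 9'


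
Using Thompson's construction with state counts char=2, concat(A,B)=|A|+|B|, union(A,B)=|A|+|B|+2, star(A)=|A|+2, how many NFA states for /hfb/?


Syntax tree has 3 char leaf(s), 0 union(s), 0 star(s)
chars contribute 3×2 = 6; each union adds +2; each star adds +2
Total: 6 + 0 + 0 = 6 states


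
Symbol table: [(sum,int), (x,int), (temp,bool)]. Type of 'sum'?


Lookup 'sum' → type int


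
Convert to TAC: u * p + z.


Break into single-operator statements:
t1 = u * p
t2 = t1 + z


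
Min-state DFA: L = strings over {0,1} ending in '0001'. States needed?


Track the longest suffix of input matching a prefix of '0001': 5 classes (prefixes of length 0..4)
Minimal DFA: 5 states


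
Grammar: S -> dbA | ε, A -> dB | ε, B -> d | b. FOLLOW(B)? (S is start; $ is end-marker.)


$ ∈ FOLLOW(S). For each A -> αBβ: add FIRST(β)\{ε} to FOLLOW(B); if β nullable, add FOLLOW(A).
FOLLOW(B) = {$}


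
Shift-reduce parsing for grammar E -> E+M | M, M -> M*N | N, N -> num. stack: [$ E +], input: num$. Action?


no handle ('E+' is not any RHS); shift 'num'
Action: shift


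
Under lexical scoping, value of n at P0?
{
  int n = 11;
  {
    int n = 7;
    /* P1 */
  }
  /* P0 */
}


n declared in the same block as P0
n = 11


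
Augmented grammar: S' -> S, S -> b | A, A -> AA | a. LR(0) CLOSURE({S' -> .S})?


Start: S' -> .S
For each item with dot before a nonterminal B, add B -> .γ for every B-production
Closure: [S' -> .S, S -> .b, S -> .A, A -> .AA, A -> .a]


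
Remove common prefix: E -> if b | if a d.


Common prefix: 'if'
Factored: E -> if E', E' -> b | a d


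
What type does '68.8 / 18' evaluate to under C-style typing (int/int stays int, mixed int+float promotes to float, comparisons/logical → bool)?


Operand types: float / int
Rule: mixed int/float promotes to float; int/int stays int
Result type: float


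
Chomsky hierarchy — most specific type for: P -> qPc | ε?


Single nonterminal LHS, but q^n c^n is not regular
Classification: Type 2 (Context-Free)


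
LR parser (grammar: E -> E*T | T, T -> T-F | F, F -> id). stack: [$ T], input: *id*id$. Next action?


lookahead ∉ {-} so T won't extend; reduce E -> T
Action: reduce (E -> T)


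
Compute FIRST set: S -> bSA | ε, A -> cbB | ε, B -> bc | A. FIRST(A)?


Per alternative of A: FIRST(cbB) = {c}; FIRST(ε) = {ε}
FIRST(A) = {c, ε}


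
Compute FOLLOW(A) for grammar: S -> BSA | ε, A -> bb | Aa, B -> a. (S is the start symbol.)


$ ∈ FOLLOW(S). For each A -> αBβ: add FIRST(β)\{ε} to FOLLOW(B); if β nullable, add FOLLOW(A).
FOLLOW(A) = {$, a, b}


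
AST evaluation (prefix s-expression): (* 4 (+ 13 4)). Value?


Evaluate inner: (+ 13 4) = 17
Evaluate root: (* 4 17) = 68
Result: 68


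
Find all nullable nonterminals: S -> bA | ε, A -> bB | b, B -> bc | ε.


A nonterminal is nullable iff some alternative derives ε (directly, or every symbol in it is nullable)
Nullable: {B, S}


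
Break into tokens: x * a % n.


Scan left to right, longest-match per lexeme
Tokens: ID(x), OP(*), ID(a), OP(%), ID(n)


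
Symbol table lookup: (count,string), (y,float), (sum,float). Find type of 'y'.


Lookup 'y' → type float


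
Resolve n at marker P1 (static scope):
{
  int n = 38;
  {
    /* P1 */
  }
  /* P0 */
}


P1's block does not declare n; resolves to the enclosing declaration at depth 0
n = 38


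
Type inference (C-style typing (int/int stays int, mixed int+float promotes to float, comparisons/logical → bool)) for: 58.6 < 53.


Operand types: float < int
Rule: comparison yields bool
Result type: bool


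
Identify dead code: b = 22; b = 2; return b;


first assignment to b is overwritten before any read
Dead: 'b = 22'


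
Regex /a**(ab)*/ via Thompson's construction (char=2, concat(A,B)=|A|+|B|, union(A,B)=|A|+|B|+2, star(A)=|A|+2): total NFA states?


Syntax tree has 3 char leaf(s), 0 union(s), 3 star(s)
chars contribute 3×2 = 6; each union adds +2; each star adds +2
Total: 6 + 0 + 6 = 12 states


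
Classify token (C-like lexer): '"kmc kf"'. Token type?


Pattern: double-quoted sequence
Type: STRING_LITERAL


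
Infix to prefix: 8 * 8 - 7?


left-to-right (same/higher precedence on left): tree is (- (* 8 8) 7)
Prefix: - * 8 8 7


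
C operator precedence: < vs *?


'*' is multiplicative (level 10); '<' is relational (level 7)
Higher level binds tighter
'*' has higher precedence than '<'


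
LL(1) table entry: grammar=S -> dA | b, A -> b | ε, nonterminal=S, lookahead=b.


For [S, b]: 'b' ∈ FIRST(b)
Entry: S -> b


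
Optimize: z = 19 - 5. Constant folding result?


19 - 5 = 14 at compile time
Optimized: z = 14


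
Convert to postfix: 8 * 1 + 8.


Left to right (same or higher precedence on left)
Postfix: 8 1 * 8 +


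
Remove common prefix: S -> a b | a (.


Common prefix: 'a'
Factored: S -> a S', S' -> b | (


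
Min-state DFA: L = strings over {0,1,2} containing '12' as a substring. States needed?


KMP-style automaton: 2 progress states + 1 absorbing accept = 3
Minimal DFA: 3 states


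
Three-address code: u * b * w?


Break into single-operator statements:
t1 = u * b
t2 = t1 * w


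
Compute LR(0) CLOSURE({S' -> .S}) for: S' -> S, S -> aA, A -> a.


Start: S' -> .S
For each item with dot before a nonterminal B, add B -> .γ for every B-production
Closure: [S' -> .S, S -> .aA]


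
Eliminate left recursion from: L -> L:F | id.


Left-recursive alternatives: L:F; non-recursive: id
Introduce L': L -> idL', L' -> :FL' | ε


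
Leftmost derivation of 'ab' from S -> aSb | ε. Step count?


Derivation: S => aSb => ab
Steps: 2


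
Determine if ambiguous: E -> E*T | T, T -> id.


precedence layered via separate nonterminal T: deterministic
Unambiguous


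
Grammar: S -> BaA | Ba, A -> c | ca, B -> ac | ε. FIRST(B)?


Per alternative of B: FIRST(ac) = {a}; FIRST(ε) = {ε}
FIRST(B) = {a, ε}


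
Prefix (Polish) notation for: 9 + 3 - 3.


left-to-right (same/higher precedence on left): tree is (- (+ 9 3) 3)
Prefix: - + 9 3 3


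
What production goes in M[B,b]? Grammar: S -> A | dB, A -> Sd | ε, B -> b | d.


For [B, b]: 'b' ∈ FIRST(b)
Entry: B -> b


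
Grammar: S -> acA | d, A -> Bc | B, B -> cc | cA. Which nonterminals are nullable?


A nonterminal is nullable iff some alternative derives ε (directly, or every symbol in it is nullable)
Nullable: {}


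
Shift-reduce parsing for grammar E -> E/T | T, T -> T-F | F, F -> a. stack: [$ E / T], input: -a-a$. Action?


'-' can extend T; shift to build T -> T-F
Action: shift


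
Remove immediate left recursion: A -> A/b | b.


Left-recursive alternatives: A/b; non-recursive: b
Introduce A': A -> bA', A' -> /bA' | ε


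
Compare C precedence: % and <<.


'%' is multiplicative (level 10); '<<' is shift (level 8)
Higher level binds tighter
'%' has higher precedence than '<<'


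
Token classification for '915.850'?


Pattern: digits with a decimal point
Type: FLOAT_LITERAL


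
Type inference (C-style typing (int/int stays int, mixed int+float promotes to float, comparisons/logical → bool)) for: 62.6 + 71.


Operand types: float + int
Rule: mixed int/float promotes to float; int/int stays int
Result type: float


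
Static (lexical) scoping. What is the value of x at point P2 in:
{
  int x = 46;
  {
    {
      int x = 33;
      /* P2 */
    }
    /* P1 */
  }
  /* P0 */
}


x declared in the same block as P2
x = 33


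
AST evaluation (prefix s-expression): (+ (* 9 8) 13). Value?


Evaluate inner: (* 9 8) = 72
Evaluate root: (+ 72 13) = 85
Result: 85


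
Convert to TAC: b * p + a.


Break into single-operator statements:
t1 = b * p
t2 = t1 + a


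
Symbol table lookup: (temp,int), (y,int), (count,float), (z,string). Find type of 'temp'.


Lookup 'temp' → type int


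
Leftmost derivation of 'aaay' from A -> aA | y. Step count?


Derivation: A => aA => aaA => aaaA => aaay
Steps: 4


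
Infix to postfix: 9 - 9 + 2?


Left to right (same or higher precedence on left)
Postfix: 9 9 - 2 +


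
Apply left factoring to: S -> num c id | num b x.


Common prefix: 'num'
Factored: S -> num S', S' -> c id | b x


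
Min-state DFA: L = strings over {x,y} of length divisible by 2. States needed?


Track length mod 2: states 0..1, accept at 0
Minimal DFA: 2 states


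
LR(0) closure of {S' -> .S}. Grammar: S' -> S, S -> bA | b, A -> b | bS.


Start: S' -> .S
For each item with dot before a nonterminal B, add B -> .γ for every B-production
Closure: [S' -> .S, S -> .bA, S -> .b]


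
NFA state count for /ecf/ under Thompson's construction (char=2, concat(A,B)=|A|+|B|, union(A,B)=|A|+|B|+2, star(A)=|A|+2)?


Syntax tree has 3 char leaf(s), 0 union(s), 0 star(s)
chars contribute 3×2 = 6; each union adds +2; each star adds +2
Total: 6 + 0 + 0 = 6 states


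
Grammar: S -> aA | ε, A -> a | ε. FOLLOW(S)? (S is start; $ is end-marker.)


$ ∈ FOLLOW(S). For each A -> αBβ: add FIRST(β)\{ε} to FOLLOW(B); if β nullable, add FOLLOW(A).
FOLLOW(S) = {$}


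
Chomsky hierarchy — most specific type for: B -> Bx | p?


Left-linear: every RHS is a terminal or one nonterminal followed by a terminal
Classification: Type 3 (Regular)


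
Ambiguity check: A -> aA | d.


right-linear, alternatives start with distinct terminals 'a' vs 'd': unique leftmost derivation
Unambiguous


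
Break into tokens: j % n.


Scan left to right, longest-match per lexeme
Tokens: ID(j), OP(%), ID(n)


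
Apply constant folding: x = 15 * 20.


15 * 20 = 300 at compile time
Optimized: x = 300


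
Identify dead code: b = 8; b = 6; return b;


first assignment to b is overwritten before any read
Dead: 'b = 8'


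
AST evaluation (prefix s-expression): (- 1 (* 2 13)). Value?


Evaluate inner: (* 2 13) = 26
Evaluate root: (- 1 26) = -25
Result: -25


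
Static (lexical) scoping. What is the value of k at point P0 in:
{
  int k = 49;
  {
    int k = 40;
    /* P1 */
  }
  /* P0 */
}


k declared in the same block as P0
k = 49


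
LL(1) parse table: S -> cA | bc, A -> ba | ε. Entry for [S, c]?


For [S, c]: 'c' ∈ FIRST(cA)
Entry: S -> cA


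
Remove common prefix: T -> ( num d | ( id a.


Common prefix: '('
Factored: T -> ( T', T' -> num d | id a


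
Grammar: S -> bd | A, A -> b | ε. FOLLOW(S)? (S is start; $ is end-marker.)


$ ∈ FOLLOW(S). For each A -> αBβ: add FIRST(β)\{ε} to FOLLOW(B); if β nullable, add FOLLOW(A).
FOLLOW(S) = {$}


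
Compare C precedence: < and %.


'%' is multiplicative (level 10); '<' is relational (level 7)
Higher level binds tighter
'%' has higher precedence than '<'


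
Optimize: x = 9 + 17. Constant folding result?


9 + 17 = 26 at compile time
Optimized: x = 26


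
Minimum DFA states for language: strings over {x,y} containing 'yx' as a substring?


KMP-style automaton: 2 progress states + 1 absorbing accept = 3
Minimal DFA: 3 states


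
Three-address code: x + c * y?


Break into single-operator statements:
t1 = c * y
t2 = x + t1


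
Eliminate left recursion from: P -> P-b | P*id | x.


Left-recursive alternatives: P-b, P*id; non-recursive: x
Introduce P': P -> xP', P' -> -bP' | *idP' | ε


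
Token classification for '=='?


Pattern: operator symbol
Type: OPERATOR


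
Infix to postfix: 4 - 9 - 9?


Left to right (same or higher precedence on left)
Postfix: 4 9 - 9 -


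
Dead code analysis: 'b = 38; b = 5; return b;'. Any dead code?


first assignment to b is overwritten before any read
Dead: 'b = 38'


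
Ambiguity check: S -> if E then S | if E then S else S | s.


dangling else: 'if E then if E then s else s' parses two ways
Ambiguous


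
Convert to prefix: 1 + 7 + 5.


left-to-right (same/higher precedence on left): tree is (+ (+ 1 7) 5)
Prefix: + + 1 7 5


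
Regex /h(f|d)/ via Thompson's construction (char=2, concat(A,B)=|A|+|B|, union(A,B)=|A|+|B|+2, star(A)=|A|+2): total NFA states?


Syntax tree has 3 char leaf(s), 1 union(s), 0 star(s)
chars contribute 3×2 = 6; each union adds +2; each star adds +2
Total: 6 + 2 + 0 = 8 states


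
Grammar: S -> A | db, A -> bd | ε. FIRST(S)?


Per alternative of S: FIRST(A) = {b, ε}; FIRST(db) = {d}
FIRST(S) = {b, d, ε}


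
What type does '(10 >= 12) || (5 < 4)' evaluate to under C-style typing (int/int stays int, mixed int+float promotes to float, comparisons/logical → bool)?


Operand types: bool || bool
Rule: logical operators take bool operands and yield bool
Result type: bool


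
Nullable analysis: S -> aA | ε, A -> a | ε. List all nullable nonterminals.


A nonterminal is nullable iff some alternative derives ε (directly, or every symbol in it is nullable)
Nullable: {A, S}


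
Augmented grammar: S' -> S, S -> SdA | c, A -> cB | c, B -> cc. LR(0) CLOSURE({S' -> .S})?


Start: S' -> .S
For each item with dot before a nonterminal B, add B -> .γ for every B-production
Closure: [S' -> .S, S -> .SdA, S -> .c]


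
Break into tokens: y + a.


Scan left to right, longest-match per lexeme
Tokens: ID(y), OP(+), ID(a)


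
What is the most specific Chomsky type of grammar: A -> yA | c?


Right-linear: every RHS is a terminal or a terminal followed by one nonterminal
Classification: Type 3 (Regular)


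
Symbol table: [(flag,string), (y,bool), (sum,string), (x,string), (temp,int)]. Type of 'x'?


Lookup 'x' → type string


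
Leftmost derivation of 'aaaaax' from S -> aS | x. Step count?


Derivation: S => aS => aaS => aaaS => aaaaS => aaaaaS => aaaaax
Steps: 6


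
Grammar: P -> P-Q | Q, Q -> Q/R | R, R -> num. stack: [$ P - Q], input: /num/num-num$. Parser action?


'/' can extend Q; shift to build Q -> Q/R
Action: shift


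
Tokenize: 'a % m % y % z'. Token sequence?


Scan left to right, longest-match per lexeme
Tokens: ID(a), OP(%), ID(m), OP(%), ID(y), OP(%), ID(z)


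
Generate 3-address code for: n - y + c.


Break into single-operator statements:
t1 = n - y
t2 = t1 + c


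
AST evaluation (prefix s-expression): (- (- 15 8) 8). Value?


Evaluate inner: (- 15 8) = 7
Evaluate root: (- 7 8) = -1
Result: -1


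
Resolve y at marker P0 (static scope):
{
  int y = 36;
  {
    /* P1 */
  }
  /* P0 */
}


y declared in the same block as P0
y = 36


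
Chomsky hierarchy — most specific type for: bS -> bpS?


LHS has context (more than one symbol) and |LHS| ≤ |RHS|
Classification: Type 1 (Context-Sensitive)


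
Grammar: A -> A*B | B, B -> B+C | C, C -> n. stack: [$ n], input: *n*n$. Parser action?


'n' on top is the handle for C -> n
Action: reduce (C -> n)


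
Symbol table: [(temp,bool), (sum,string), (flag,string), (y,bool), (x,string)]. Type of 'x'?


Lookup 'x' → type string


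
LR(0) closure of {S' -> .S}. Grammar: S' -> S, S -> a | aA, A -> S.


Start: S' -> .S
For each item with dot before a nonterminal B, add B -> .γ for every B-production
Closure: [S' -> .S, S -> .a, S -> .aA]


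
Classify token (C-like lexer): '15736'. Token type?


Pattern: digits only
Type: INTEGER_LITERAL


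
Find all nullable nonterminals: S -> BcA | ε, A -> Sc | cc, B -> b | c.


A nonterminal is nullable iff some alternative derives ε (directly, or every symbol in it is nullable)
Nullable: {S}


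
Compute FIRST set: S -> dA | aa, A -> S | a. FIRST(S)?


Per alternative of S: FIRST(dA) = {d}; FIRST(aa) = {a}
FIRST(S) = {a, d}


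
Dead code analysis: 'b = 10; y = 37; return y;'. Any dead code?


b is assigned but never read
Dead: 'b = 10'


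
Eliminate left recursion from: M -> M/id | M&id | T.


Left-recursive alternatives: M/id, M&id; non-recursive: T
Introduce M': M -> TM', M' -> /idM' | &idM' | ε


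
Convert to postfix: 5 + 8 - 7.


Left to right (same or higher precedence on left)
Postfix: 5 8 + 7 -


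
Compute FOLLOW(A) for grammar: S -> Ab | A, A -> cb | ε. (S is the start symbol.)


$ ∈ FOLLOW(S). For each A -> αBβ: add FIRST(β)\{ε} to FOLLOW(B); if β nullable, add FOLLOW(A).
FOLLOW(A) = {$, b}


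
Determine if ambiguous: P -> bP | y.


right-linear, alternatives start with distinct terminals 'b' vs 'y': unique leftmost derivation
Unambiguous


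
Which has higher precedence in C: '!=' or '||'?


'!=' is equality (level 6); '||' is logical OR (level 1)
Higher level binds tighter
'!=' has higher precedence than '||'


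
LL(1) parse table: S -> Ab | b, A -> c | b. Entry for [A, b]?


For [A, b]: 'b' ∈ FIRST(b)
Entry: A -> b


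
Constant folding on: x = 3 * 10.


3 * 10 = 30 at compile time
Optimized: x = 30


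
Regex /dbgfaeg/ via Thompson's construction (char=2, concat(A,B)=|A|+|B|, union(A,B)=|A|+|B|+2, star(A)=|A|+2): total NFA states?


Syntax tree has 7 char leaf(s), 0 union(s), 0 star(s)
chars contribute 7×2 = 14; each union adds +2; each star adds +2
Total: 14 + 0 + 0 = 14 states


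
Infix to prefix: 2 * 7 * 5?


left-to-right (same/higher precedence on left): tree is (* (* 2 7) 5)
Prefix: * * 2 7 5
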